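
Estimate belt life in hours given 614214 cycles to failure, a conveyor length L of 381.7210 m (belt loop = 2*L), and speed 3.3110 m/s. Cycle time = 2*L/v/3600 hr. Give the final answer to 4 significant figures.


cycle_time = 2 * 381.7210 / 3.3110 / 3600 = 0.0640493 hr
life = 614214 * 0.0640493 = 39340 hours


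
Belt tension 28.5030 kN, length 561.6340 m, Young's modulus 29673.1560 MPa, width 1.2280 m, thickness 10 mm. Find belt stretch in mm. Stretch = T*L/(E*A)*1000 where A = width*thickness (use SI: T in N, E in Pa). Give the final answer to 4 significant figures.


A = 1.2280 * 0.01 = 0.01228 m^2
Stretch = 28.5030*1000 * 561.6340 / (29673.1560e6 * 0.01228) * 1000
Stretch = 43.93 mm


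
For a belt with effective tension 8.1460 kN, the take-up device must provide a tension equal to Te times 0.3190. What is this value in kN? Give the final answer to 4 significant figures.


T_tu = 8.1460 * 0.3190
T_tu = 2.599 kN


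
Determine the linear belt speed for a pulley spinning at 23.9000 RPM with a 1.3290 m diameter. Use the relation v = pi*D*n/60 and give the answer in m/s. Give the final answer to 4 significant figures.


v = pi * 1.3290 * 23.9000 / 60
v = 1.663 m/s


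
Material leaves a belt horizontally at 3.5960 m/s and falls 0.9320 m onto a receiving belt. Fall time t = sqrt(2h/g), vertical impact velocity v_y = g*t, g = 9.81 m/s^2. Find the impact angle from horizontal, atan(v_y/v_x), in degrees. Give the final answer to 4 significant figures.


t = sqrt(2*0.9320/9.81) = 0.435902 s
v_y = 9.81 * 0.435902 = 4.2762 m/s
angle = atan(4.2762 / 3.5960) = 49.94 deg


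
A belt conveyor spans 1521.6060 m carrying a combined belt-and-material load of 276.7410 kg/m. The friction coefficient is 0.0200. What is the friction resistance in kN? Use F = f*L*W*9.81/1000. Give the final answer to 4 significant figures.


F = 0.0200 * 1521.6060 * 276.7410 * 9.81 / 1000
F = 82.62 kN


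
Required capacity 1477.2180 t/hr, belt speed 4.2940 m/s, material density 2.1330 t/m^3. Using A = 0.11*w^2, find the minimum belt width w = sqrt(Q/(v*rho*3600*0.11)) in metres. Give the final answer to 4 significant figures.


A_req = 1477.2180 / (4.2940 * 2.1330 * 3600) = 0.0448012 m^2
w = sqrt(0.0448012 / 0.11)
w = 0.6382 m


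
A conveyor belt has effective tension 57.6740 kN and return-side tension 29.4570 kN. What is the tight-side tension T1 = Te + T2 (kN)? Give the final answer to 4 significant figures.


T1 = Te + T2 = 57.6740 + 29.4570
T1 = 87.13 kN


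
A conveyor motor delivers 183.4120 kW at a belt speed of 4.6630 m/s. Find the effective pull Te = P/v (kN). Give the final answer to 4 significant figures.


Te = P / v = 183.4120 / 4.6630
Te = 39.33 kN


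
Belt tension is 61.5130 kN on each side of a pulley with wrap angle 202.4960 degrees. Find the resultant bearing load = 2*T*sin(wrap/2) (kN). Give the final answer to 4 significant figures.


F = 2 * 61.5130 * sin(202.4960/2 deg)
F = 120.7 kN


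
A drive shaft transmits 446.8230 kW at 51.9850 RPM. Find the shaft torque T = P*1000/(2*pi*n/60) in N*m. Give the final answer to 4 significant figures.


omega = 2*pi*51.9850/60 = 5.44386 rad/s
T = 446.8230*1000 / 5.44386
T = 82080 N*m


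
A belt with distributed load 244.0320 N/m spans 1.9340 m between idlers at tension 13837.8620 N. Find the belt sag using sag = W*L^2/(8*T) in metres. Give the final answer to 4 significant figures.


sag = 244.0320 * 1.9340^2 / (8 * 13837.8620)
sag = 0.008245 m


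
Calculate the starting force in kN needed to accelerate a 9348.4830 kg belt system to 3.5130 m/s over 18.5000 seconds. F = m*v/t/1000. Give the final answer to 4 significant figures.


F = 9348.4830 * 3.5130 / 18.5000 / 1000
F = 1.775 kN


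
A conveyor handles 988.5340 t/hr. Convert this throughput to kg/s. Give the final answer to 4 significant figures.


m_dot = 988.5340 * 1000 / 3600
m_dot = 274.6 kg/s


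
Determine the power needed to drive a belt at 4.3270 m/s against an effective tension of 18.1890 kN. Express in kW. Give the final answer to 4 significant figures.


P = Te * v = 18.1890 * 4.3270
P = 78.70 kW


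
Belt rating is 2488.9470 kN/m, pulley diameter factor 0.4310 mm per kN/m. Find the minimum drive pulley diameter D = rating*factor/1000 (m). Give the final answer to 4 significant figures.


D = 2488.9470 * 0.4310 / 1000
D = 1.073 m


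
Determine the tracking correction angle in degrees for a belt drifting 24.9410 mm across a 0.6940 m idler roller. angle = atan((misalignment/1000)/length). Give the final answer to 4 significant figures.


misalign_m = 24.9410 / 1000 = 0.024941 m
angle = atan(0.024941 / 0.6940)
angle = 2.058 deg


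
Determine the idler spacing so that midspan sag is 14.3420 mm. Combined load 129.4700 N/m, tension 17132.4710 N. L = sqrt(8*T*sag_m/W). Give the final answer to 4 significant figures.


sag = 14.3420/1000 = 0.014342 m
L = sqrt(8 * 17132.4710 * 0.014342 / 129.4700)
L = 3.897 m


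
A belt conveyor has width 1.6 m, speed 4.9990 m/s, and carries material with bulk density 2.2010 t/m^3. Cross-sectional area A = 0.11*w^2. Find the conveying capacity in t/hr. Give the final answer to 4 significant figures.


A = 0.11 * 1.6^2 = 0.2816 m^2
C = 0.2816 * 4.9990 * 2.2010 * 3600
C = 11150 t/hr


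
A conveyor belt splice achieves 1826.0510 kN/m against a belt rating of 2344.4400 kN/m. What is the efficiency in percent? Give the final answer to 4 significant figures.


Eff = 1826.0510 / 2344.4400 * 100
Eff = 77.89 %


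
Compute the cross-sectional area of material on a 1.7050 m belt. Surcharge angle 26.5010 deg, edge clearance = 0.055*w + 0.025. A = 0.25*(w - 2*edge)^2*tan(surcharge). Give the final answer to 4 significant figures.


edge = 0.055*1.7050 + 0.025 = 0.118775 m
ew = 1.7050 - 2*0.118775 = 1.46745 m
A = 0.25 * 1.46745^2 * tan(26.5010 deg)
A = 0.2684 m^2


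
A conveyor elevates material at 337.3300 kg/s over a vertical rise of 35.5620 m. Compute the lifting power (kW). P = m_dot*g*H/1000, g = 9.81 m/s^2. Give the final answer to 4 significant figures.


P = 337.3300 * 9.81 * 35.5620 / 1000
P = 117.7 kW


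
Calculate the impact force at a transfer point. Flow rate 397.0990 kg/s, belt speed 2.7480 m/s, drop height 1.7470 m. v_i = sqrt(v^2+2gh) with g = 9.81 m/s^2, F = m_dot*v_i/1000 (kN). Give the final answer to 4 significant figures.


v_i = sqrt(2.7480^2 + 2*9.81*1.7470) = 6.46743 m/s
F = 397.0990 * 6.46743 / 1000
F = 2.568 kN


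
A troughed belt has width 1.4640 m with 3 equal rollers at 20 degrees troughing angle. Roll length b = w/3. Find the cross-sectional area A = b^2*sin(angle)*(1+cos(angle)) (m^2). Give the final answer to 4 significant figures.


b = 1.4640/3 = 0.488 m
A = 0.488^2 * sin(20 deg) * (1 + cos(20 deg))
A = 0.1580 m^2


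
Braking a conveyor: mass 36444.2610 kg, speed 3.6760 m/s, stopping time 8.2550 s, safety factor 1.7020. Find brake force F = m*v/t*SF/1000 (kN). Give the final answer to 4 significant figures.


F = 36444.2610 * 3.6760 / 8.2550 * 1.7020 / 1000
F = 27.62 kN


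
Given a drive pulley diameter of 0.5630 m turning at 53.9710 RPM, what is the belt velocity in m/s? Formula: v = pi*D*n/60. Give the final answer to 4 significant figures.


v = pi * 0.5630 * 53.9710 / 60
v = 1.591 m/s


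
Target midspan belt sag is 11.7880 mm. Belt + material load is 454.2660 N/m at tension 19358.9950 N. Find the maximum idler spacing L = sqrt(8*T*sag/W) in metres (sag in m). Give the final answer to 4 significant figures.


sag = 11.7880/1000 = 0.011788 m
L = sqrt(8 * 19358.9950 * 0.011788 / 454.2660)
L = 2.005 m


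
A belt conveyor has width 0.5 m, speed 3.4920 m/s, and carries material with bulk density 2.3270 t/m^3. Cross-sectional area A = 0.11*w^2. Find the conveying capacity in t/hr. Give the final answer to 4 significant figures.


A = 0.11 * 0.5^2 = 0.0275 m^2
C = 0.0275 * 3.4920 * 2.3270 * 3600
C = 804.5 t/hr


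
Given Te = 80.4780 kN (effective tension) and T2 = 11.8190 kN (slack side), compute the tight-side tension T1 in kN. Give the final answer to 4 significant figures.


T1 = Te + T2 = 80.4780 + 11.8190
T1 = 92.30 kN


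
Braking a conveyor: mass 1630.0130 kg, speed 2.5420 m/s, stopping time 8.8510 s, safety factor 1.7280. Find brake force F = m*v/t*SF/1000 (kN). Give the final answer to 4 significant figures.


F = 1630.0130 * 2.5420 / 8.8510 * 1.7280 / 1000
F = 0.8089 kN


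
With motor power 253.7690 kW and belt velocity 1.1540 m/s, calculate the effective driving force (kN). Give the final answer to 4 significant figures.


Te = P / v = 253.7690 / 1.1540
Te = 219.9 kN


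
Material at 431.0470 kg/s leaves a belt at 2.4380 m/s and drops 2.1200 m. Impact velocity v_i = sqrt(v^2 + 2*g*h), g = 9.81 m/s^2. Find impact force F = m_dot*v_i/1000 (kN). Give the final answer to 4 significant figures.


v_i = sqrt(2.4380^2 + 2*9.81*2.1200) = 6.8948 m/s
F = 431.0470 * 6.8948 / 1000
F = 2.972 kN


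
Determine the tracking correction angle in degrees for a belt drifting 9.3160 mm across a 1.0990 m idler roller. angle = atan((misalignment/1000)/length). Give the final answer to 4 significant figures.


misalign_m = 9.3160 / 1000 = 0.009316 m
angle = atan(0.009316 / 1.0990)
angle = 0.4857 deg


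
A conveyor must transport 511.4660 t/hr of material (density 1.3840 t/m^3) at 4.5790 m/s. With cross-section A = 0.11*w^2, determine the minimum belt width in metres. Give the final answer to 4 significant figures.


A_req = 511.4660 / (4.5790 * 1.3840 * 3600) = 0.0224186 m^2
w = sqrt(0.0224186 / 0.11)
w = 0.4514 m


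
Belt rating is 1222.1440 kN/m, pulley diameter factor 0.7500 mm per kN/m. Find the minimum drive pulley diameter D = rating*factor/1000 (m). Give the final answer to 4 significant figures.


D = 1222.1440 * 0.7500 / 1000
D = 0.9166 m


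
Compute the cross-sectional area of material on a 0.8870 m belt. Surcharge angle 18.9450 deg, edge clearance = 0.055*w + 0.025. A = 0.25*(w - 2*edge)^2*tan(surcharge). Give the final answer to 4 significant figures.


edge = 0.055*0.8870 + 0.025 = 0.073785 m
ew = 0.8870 - 2*0.073785 = 0.73943 m
A = 0.25 * 0.73943^2 * tan(18.9450 deg)
A = 0.04692 m^2


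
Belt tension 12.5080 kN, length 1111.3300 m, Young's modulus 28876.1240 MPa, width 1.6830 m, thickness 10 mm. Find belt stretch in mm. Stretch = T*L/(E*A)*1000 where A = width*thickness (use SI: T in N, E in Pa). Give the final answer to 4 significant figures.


A = 1.6830 * 0.01 = 0.01683 m^2
Stretch = 12.5080*1000 * 1111.3300 / (28876.1240e6 * 0.01683) * 1000
Stretch = 28.60 mm


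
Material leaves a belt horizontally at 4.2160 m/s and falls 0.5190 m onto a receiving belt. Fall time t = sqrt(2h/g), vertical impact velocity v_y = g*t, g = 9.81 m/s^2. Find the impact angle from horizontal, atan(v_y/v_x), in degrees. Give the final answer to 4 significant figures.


t = sqrt(2*0.5190/9.81) = 0.325285 s
v_y = 9.81 * 0.325285 = 3.19105 m/s
angle = atan(3.19105 / 4.2160) = 37.12 deg


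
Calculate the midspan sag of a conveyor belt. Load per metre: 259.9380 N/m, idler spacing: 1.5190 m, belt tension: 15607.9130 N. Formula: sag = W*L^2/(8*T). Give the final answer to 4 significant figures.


sag = 259.9380 * 1.5190^2 / (8 * 15607.9130)
sag = 0.004803 m


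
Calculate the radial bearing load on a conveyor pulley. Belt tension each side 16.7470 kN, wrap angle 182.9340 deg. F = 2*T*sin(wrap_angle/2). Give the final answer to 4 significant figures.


F = 2 * 16.7470 * sin(182.9340/2 deg)
F = 33.48 kN


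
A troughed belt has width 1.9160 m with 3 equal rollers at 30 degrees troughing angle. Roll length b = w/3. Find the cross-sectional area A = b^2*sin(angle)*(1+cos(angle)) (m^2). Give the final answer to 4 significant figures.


b = 1.9160/3 = 0.638667 m
A = 0.638667^2 * sin(30 deg) * (1 + cos(30 deg))
A = 0.3806 m^2


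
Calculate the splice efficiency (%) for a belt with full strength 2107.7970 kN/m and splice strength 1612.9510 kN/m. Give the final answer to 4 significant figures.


Eff = 1612.9510 / 2107.7970 * 100
Eff = 76.52 %


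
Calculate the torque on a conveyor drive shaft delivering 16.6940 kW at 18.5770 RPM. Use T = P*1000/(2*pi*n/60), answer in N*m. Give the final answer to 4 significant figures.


omega = 2*pi*18.5770/60 = 1.94538 rad/s
T = 16.6940*1000 / 1.94538
T = 8581 N*m


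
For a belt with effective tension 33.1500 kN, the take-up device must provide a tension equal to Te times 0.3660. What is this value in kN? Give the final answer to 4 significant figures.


T_tu = 33.1500 * 0.3660
T_tu = 12.13 kN


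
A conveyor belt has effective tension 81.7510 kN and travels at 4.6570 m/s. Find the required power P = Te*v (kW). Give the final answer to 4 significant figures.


P = Te * v = 81.7510 * 4.6570
P = 380.7 kW


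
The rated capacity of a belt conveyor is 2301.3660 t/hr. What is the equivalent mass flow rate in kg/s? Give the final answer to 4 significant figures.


m_dot = 2301.3660 * 1000 / 3600
m_dot = 639.3 kg/s


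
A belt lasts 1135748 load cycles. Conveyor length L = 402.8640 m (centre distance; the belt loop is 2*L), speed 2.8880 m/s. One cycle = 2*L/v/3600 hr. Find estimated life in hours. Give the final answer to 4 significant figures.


cycle_time = 2 * 402.8640 / 2.8880 / 3600 = 0.0774977 hr
life = 1135748 * 0.0774977 = 88020 hours


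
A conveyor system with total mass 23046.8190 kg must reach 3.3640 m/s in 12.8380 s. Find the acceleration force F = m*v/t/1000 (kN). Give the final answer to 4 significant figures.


F = 23046.8190 * 3.3640 / 12.8380 / 1000
F = 6.039 kN


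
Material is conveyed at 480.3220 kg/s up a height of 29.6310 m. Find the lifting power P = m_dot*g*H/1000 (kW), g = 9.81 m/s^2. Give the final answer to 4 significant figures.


P = 480.3220 * 9.81 * 29.6310 / 1000
P = 139.6 kW


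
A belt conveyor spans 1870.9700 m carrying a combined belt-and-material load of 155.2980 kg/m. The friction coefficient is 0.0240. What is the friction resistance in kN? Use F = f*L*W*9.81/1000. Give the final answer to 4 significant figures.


F = 0.0240 * 1870.9700 * 155.2980 * 9.81 / 1000
F = 68.41 kN


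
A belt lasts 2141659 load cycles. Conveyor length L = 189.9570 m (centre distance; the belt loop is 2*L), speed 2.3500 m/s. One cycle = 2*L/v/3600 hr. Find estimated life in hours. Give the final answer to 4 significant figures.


cycle_time = 2 * 189.9570 / 2.3500 / 3600 = 0.0449071 hr
life = 2141659 * 0.0449071 = 96180 hours


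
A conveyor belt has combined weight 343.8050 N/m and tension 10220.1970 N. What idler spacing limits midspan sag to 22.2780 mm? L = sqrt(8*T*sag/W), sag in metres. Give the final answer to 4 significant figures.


sag = 22.2780/1000 = 0.022278 m
L = sqrt(8 * 10220.1970 * 0.022278 / 343.8050)
L = 2.302 m


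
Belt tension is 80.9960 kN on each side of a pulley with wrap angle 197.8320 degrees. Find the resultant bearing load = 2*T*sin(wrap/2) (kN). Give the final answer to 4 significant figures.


F = 2 * 80.9960 * sin(197.8320/2 deg)
F = 160.0 kN


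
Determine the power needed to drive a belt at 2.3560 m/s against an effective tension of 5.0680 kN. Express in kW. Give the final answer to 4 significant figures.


P = Te * v = 5.0680 * 2.3560
P = 11.94 kW


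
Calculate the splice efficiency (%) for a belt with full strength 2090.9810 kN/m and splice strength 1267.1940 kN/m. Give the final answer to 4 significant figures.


Eff = 1267.1940 / 2090.9810 * 100
Eff = 60.60 %


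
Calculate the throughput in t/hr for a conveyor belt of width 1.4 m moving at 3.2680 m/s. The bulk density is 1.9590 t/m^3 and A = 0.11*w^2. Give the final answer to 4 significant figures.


A = 0.11 * 1.4^2 = 0.2156 m^2
C = 0.2156 * 3.2680 * 1.9590 * 3600
C = 4969 t/hr


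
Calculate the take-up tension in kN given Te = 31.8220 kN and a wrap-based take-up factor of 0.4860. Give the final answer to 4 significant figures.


T_tu = 31.8220 * 0.4860
T_tu = 15.47 kN


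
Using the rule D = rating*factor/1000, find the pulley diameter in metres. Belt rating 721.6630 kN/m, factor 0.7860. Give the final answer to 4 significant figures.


D = 721.6630 * 0.7860 / 1000
D = 0.5672 m


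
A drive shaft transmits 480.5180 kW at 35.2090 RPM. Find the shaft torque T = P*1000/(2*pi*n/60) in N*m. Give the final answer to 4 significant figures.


omega = 2*pi*35.2090/60 = 3.68708 rad/s
T = 480.5180*1000 / 3.68708
T = 130300 N*m


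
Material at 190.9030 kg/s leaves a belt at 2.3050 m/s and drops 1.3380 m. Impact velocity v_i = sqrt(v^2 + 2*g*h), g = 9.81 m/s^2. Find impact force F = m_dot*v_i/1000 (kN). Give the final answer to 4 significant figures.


v_i = sqrt(2.3050^2 + 2*9.81*1.3380) = 5.61824 m/s
F = 190.9030 * 5.61824 / 1000
F = 1.073 kN


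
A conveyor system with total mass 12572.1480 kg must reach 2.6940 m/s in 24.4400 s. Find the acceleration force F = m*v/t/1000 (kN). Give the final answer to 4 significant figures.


F = 12572.1480 * 2.6940 / 24.4400 / 1000
F = 1.386 kN


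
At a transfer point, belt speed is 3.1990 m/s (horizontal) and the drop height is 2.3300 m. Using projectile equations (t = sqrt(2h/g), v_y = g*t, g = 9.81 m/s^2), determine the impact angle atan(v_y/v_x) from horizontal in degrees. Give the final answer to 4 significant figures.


t = sqrt(2*2.3300/9.81) = 0.689221 s
v_y = 9.81 * 0.689221 = 6.76126 m/s
angle = atan(6.76126 / 3.1990) = 64.68 deg


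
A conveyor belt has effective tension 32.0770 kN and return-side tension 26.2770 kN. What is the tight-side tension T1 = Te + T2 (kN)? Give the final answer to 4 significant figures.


T1 = Te + T2 = 32.0770 + 26.2770
T1 = 58.35 kN


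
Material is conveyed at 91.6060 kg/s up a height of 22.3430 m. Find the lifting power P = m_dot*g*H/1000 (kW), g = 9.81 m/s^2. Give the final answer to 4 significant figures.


P = 91.6060 * 9.81 * 22.3430 / 1000
P = 20.08 kW


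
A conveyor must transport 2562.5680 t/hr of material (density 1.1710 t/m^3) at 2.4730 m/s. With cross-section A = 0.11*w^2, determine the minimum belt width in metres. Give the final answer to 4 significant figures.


A_req = 2562.5680 / (2.4730 * 1.1710 * 3600) = 0.245806 m^2
w = sqrt(0.245806 / 0.11)
w = 1.495 m


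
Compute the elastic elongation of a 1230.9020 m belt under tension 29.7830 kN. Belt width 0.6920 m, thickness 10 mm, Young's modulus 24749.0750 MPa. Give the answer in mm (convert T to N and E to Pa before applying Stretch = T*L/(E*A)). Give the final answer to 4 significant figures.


A = 0.6920 * 0.01 = 0.00692 m^2
Stretch = 29.7830*1000 * 1230.9020 / (24749.0750e6 * 0.00692) * 1000
Stretch = 214.1 mm


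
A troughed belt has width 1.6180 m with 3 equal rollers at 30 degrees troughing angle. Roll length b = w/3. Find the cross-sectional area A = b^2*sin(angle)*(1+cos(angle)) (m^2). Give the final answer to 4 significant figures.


b = 1.6180/3 = 0.539333 m
A = 0.539333^2 * sin(30 deg) * (1 + cos(30 deg))
A = 0.2714 m^2


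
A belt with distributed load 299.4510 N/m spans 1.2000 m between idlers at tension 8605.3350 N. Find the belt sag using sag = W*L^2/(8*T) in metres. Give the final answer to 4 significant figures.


sag = 299.4510 * 1.2000^2 / (8 * 8605.3350)
sag = 0.006264 m


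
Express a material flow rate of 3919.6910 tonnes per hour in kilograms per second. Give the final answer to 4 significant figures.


m_dot = 3919.6910 * 1000 / 3600
m_dot = 1089 kg/s


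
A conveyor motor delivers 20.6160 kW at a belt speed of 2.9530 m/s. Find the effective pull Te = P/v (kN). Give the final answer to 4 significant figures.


Te = P / v = 20.6160 / 2.9530
Te = 6.981 kN


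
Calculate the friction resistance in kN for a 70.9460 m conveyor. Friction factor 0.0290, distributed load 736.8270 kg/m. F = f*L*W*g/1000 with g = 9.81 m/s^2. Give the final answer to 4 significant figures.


F = 0.0290 * 70.9460 * 736.8270 * 9.81 / 1000
F = 14.87 kN


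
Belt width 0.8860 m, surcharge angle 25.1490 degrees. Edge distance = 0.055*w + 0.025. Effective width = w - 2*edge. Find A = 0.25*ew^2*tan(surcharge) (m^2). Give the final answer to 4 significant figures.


edge = 0.055*0.8860 + 0.025 = 0.07373 m
ew = 0.8860 - 2*0.07373 = 0.73854 m
A = 0.25 * 0.73854^2 * tan(25.1490 deg)
A = 0.06402 m^2


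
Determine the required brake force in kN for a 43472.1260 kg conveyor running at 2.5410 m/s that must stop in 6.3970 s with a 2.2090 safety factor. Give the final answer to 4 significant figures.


F = 43472.1260 * 2.5410 / 6.3970 * 2.2090 / 1000
F = 38.14 kN


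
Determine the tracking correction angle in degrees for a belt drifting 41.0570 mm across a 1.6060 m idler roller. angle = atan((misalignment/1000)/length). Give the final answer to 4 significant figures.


misalign_m = 41.0570 / 1000 = 0.041057 m
angle = atan(0.041057 / 1.6060)
angle = 1.464 deg


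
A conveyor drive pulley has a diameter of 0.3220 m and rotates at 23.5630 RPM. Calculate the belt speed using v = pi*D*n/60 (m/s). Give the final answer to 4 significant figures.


v = pi * 0.3220 * 23.5630 / 60
v = 0.3973 m/s


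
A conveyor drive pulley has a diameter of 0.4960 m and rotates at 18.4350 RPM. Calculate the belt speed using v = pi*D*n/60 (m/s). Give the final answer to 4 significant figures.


v = pi * 0.4960 * 18.4350 / 60
v = 0.4788 m/s


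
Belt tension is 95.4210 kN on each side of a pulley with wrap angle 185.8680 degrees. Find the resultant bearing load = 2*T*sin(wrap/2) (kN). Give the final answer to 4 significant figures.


F = 2 * 95.4210 * sin(185.8680/2 deg)
F = 190.6 kN


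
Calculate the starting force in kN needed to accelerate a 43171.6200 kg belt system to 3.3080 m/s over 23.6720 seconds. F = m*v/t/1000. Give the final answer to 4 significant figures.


F = 43171.6200 * 3.3080 / 23.6720 / 1000
F = 6.033 kN


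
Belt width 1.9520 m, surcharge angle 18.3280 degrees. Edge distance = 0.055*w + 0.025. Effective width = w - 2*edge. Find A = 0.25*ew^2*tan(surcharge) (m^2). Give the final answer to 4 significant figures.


edge = 0.055*1.9520 + 0.025 = 0.13236 m
ew = 1.9520 - 2*0.13236 = 1.68728 m
A = 0.25 * 1.68728^2 * tan(18.3280 deg)
A = 0.2358 m^2


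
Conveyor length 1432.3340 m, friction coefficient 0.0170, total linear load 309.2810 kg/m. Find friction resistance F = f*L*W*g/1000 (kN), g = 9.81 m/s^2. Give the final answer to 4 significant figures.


F = 0.0170 * 1432.3340 * 309.2810 * 9.81 / 1000
F = 73.88 kN


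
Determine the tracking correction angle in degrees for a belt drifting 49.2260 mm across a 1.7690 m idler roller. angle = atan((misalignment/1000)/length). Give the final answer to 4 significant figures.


misalign_m = 49.2260 / 1000 = 0.049226 m
angle = atan(0.049226 / 1.7690)
angle = 1.594 deg


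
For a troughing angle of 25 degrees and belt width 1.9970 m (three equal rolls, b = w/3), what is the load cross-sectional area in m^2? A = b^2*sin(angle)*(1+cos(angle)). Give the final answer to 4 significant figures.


b = 1.9970/3 = 0.665667 m
A = 0.665667^2 * sin(25 deg) * (1 + cos(25 deg))
A = 0.3570 m^2


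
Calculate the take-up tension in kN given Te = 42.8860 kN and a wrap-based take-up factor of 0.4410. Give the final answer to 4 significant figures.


T_tu = 42.8860 * 0.4410
T_tu = 18.91 kN


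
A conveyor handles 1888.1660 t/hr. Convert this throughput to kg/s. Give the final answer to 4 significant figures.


m_dot = 1888.1660 * 1000 / 3600
m_dot = 524.5 kg/s


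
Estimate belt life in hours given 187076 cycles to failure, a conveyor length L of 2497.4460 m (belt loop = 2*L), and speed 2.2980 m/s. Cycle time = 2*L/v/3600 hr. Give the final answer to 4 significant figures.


cycle_time = 2 * 2497.4460 / 2.2980 / 3600 = 0.603773 hr
life = 187076 * 0.603773 = 113000 hours


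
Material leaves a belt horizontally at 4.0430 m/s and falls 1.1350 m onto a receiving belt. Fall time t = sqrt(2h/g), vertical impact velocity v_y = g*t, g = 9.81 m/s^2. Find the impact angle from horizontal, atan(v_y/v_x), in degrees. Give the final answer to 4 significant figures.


t = sqrt(2*1.1350/9.81) = 0.481037 s
v_y = 9.81 * 0.481037 = 4.71897 m/s
angle = atan(4.71897 / 4.0430) = 49.41 deg


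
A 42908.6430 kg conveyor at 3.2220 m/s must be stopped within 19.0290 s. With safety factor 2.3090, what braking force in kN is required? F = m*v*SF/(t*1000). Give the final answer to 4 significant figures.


F = 42908.6430 * 3.2220 / 19.0290 * 2.3090 / 1000
F = 16.78 kN


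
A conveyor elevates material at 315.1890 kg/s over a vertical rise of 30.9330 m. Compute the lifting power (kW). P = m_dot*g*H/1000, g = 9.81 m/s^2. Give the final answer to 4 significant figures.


P = 315.1890 * 9.81 * 30.9330 / 1000
P = 95.64 kW


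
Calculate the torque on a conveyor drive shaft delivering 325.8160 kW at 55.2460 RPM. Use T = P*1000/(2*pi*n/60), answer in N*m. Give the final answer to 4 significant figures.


omega = 2*pi*55.2460/60 = 5.78535 rad/s
T = 325.8160*1000 / 5.78535
T = 56320 N*m


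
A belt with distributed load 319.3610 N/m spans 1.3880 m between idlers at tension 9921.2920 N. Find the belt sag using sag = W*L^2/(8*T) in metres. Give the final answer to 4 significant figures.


sag = 319.3610 * 1.3880^2 / (8 * 9921.2920)
sag = 0.007752 m


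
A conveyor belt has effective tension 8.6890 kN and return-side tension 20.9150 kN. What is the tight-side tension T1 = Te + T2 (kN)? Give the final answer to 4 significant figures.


T1 = Te + T2 = 8.6890 + 20.9150
T1 = 29.60 kN


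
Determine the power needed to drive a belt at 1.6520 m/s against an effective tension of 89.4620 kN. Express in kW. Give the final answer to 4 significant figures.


P = Te * v = 89.4620 * 1.6520
P = 147.8 kW


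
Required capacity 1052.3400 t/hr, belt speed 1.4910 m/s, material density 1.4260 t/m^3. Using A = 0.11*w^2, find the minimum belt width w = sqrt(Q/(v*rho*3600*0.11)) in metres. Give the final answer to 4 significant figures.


A_req = 1052.3400 / (1.4910 * 1.4260 * 3600) = 0.137485 m^2
w = sqrt(0.137485 / 0.11)
w = 1.118 m


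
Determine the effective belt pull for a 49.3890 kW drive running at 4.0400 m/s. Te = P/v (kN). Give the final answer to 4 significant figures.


Te = P / v = 49.3890 / 4.0400
Te = 12.23 kN


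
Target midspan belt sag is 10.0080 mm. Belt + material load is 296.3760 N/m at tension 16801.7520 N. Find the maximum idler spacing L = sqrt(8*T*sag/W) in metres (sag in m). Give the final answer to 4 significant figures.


sag = 10.0080/1000 = 0.010008 m
L = sqrt(8 * 16801.7520 * 0.010008 / 296.3760)
L = 2.130 m


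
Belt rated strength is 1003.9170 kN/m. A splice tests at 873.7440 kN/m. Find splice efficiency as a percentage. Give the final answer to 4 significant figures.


Eff = 873.7440 / 1003.9170 * 100
Eff = 87.03 %


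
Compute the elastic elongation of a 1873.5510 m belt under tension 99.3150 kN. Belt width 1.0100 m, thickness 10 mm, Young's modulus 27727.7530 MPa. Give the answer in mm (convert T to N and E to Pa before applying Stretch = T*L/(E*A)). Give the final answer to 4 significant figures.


A = 1.0100 * 0.01 = 0.01010 m^2
Stretch = 99.3150*1000 * 1873.5510 / (27727.7530e6 * 0.01010) * 1000
Stretch = 664.4 mm


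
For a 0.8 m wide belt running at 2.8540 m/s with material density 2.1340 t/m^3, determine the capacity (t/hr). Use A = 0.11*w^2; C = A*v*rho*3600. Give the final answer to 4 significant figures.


A = 0.11 * 0.8^2 = 0.0704 m^2
C = 0.0704 * 2.8540 * 2.1340 * 3600
C = 1544 t/hr


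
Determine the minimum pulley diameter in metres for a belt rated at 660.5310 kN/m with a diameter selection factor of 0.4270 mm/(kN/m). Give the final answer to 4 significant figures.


D = 660.5310 * 0.4270 / 1000
D = 0.2820 m


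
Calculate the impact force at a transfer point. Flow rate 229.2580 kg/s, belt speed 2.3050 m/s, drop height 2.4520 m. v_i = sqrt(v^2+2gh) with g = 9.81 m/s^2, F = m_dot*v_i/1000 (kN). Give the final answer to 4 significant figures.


v_i = sqrt(2.3050^2 + 2*9.81*2.4520) = 7.30899 m/s
F = 229.2580 * 7.30899 / 1000
F = 1.676 kN


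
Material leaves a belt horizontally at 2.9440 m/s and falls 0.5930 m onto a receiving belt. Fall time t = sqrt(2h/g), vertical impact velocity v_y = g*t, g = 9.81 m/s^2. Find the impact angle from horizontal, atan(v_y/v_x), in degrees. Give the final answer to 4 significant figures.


t = sqrt(2*0.5930/9.81) = 0.347703 s
v_y = 9.81 * 0.347703 = 3.41097 m/s
angle = atan(3.41097 / 2.9440) = 49.20 deg


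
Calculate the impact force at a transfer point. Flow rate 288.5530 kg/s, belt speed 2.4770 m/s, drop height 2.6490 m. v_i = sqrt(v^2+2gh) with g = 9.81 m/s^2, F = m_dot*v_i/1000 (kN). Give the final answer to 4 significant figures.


v_i = sqrt(2.4770^2 + 2*9.81*2.6490) = 7.62292 m/s
F = 288.5530 * 7.62292 / 1000
F = 2.200 kN


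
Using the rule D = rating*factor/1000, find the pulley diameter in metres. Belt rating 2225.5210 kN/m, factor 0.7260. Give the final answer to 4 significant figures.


D = 2225.5210 * 0.7260 / 1000
D = 1.616 m


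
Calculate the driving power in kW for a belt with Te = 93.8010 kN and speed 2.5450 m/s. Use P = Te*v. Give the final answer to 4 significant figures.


P = Te * v = 93.8010 * 2.5450
P = 238.7 kW


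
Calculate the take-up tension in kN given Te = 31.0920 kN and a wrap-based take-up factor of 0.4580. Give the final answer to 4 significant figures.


T_tu = 31.0920 * 0.4580
T_tu = 14.24 kN


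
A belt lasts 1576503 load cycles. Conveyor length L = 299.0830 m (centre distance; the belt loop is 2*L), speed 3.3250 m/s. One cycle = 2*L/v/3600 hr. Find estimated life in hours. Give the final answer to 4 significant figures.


cycle_time = 2 * 299.0830 / 3.3250 / 3600 = 0.0499721 hr
life = 1576503 * 0.0499721 = 78780 hours


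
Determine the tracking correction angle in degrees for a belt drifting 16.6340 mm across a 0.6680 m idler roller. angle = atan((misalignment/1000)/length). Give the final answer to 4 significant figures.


misalign_m = 16.6340 / 1000 = 0.016634 m
angle = atan(0.016634 / 0.6680)
angle = 1.426 deg


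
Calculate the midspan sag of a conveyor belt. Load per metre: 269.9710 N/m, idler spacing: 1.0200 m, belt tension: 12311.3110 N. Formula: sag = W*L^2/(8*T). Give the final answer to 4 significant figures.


sag = 269.9710 * 1.0200^2 / (8 * 12311.3110)
sag = 0.002852 m


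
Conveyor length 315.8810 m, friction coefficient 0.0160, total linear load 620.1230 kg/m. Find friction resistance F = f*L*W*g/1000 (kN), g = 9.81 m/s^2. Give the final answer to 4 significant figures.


F = 0.0160 * 315.8810 * 620.1230 * 9.81 / 1000
F = 30.75 kN


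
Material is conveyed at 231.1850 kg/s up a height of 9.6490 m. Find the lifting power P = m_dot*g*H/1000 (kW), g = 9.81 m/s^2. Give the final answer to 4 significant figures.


P = 231.1850 * 9.81 * 9.6490 / 1000
P = 21.88 kW


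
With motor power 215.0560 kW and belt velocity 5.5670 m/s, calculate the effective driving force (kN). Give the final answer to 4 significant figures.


Te = P / v = 215.0560 / 5.5670
Te = 38.63 kN


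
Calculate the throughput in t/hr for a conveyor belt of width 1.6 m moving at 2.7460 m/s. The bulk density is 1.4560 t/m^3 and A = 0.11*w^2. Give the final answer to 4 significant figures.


A = 0.11 * 1.6^2 = 0.2816 m^2
C = 0.2816 * 2.7460 * 1.4560 * 3600
C = 4053 t/hr


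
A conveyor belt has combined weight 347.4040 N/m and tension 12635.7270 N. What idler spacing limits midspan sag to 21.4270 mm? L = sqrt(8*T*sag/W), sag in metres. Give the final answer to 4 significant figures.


sag = 21.4270/1000 = 0.021427 m
L = sqrt(8 * 12635.7270 * 0.021427 / 347.4040)
L = 2.497 m


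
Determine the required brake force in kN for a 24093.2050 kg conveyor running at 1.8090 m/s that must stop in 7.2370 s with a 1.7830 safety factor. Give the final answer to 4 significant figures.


F = 24093.2050 * 1.8090 / 7.2370 * 1.7830 / 1000
F = 10.74 kN


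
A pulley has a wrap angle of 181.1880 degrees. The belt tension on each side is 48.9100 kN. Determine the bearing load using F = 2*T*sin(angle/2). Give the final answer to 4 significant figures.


F = 2 * 48.9100 * sin(181.1880/2 deg)
F = 97.81 kN


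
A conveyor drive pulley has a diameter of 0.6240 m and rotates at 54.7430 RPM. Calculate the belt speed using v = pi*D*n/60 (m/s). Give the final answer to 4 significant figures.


v = pi * 0.6240 * 54.7430 / 60
v = 1.789 m/s


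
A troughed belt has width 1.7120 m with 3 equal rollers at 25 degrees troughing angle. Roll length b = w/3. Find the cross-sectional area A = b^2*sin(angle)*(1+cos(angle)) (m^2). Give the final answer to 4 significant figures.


b = 1.7120/3 = 0.570667 m
A = 0.570667^2 * sin(25 deg) * (1 + cos(25 deg))
A = 0.2624 m^2


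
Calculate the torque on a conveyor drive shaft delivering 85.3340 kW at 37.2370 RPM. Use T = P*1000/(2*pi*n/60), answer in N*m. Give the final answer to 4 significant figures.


omega = 2*pi*37.2370/60 = 3.89945 rad/s
T = 85.3340*1000 / 3.89945
T = 21880 N*m


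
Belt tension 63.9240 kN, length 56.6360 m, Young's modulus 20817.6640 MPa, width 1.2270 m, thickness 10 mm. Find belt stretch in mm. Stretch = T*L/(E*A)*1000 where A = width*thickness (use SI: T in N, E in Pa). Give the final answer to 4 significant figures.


A = 1.2270 * 0.01 = 0.01227 m^2
Stretch = 63.9240*1000 * 56.6360 / (20817.6640e6 * 0.01227) * 1000
Stretch = 14.17 mm


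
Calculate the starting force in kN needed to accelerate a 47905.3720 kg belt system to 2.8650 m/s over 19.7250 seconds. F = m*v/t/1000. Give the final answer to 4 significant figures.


F = 47905.3720 * 2.8650 / 19.7250 / 1000
F = 6.958 kN


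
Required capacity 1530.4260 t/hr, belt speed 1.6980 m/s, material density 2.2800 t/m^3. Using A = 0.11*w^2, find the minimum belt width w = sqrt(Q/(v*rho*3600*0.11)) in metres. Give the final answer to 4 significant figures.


A_req = 1530.4260 / (1.6980 * 2.2800 * 3600) = 0.109809 m^2
w = sqrt(0.109809 / 0.11)
w = 0.9991 m


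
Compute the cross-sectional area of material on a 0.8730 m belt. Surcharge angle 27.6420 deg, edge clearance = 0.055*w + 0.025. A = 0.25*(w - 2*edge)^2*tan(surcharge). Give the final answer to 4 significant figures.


edge = 0.055*0.8730 + 0.025 = 0.073015 m
ew = 0.8730 - 2*0.073015 = 0.72697 m
A = 0.25 * 0.72697^2 * tan(27.6420 deg)
A = 0.06919 m^2


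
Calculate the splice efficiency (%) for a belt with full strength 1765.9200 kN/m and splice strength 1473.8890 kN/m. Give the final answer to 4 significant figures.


Eff = 1473.8890 / 1765.9200 * 100
Eff = 83.46 %


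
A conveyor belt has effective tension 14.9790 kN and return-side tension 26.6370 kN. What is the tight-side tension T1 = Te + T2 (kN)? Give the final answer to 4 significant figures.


T1 = Te + T2 = 14.9790 + 26.6370
T1 = 41.62 kN


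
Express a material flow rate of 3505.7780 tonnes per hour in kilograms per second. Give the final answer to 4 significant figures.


m_dot = 3505.7780 * 1000 / 3600
m_dot = 973.8 kg/s


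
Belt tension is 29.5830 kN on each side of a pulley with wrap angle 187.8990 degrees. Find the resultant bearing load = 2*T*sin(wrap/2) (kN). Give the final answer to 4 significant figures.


F = 2 * 29.5830 * sin(187.8990/2 deg)
F = 59.03 kN


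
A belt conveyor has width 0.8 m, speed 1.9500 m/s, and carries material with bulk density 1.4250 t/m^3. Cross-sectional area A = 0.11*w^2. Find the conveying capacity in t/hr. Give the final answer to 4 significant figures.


A = 0.11 * 0.8^2 = 0.0704 m^2
C = 0.0704 * 1.9500 * 1.4250 * 3600
C = 704.2 t/hr


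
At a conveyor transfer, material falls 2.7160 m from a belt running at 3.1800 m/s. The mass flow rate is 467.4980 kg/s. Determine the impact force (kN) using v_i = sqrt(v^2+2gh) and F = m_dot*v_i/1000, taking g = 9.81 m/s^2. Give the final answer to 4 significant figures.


v_i = sqrt(3.1800^2 + 2*9.81*2.7160) = 7.96243 m/s
F = 467.4980 * 7.96243 / 1000
F = 3.722 kN


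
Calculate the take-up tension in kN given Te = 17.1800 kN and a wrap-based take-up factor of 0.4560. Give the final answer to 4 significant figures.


T_tu = 17.1800 * 0.4560
T_tu = 7.834 kN


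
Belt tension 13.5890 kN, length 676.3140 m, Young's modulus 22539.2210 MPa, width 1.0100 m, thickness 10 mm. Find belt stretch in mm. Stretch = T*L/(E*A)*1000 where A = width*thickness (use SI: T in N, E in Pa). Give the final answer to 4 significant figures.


A = 1.0100 * 0.01 = 0.01010 m^2
Stretch = 13.5890*1000 * 676.3140 / (22539.2210e6 * 0.01010) * 1000
Stretch = 40.37 mm


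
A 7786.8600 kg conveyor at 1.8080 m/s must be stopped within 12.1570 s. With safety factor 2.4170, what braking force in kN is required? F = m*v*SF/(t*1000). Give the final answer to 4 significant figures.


F = 7786.8600 * 1.8080 / 12.1570 * 2.4170 / 1000
F = 2.799 kN


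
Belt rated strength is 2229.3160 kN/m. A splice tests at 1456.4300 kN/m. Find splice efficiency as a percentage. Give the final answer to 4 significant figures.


Eff = 1456.4300 / 2229.3160 * 100
Eff = 65.33 %


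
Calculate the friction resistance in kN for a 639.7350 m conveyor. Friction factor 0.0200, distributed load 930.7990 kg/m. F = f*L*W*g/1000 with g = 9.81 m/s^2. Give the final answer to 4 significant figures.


F = 0.0200 * 639.7350 * 930.7990 * 9.81 / 1000
F = 116.8 kN


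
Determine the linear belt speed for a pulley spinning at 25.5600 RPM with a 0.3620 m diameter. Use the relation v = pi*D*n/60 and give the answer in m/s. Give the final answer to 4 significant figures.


v = pi * 0.3620 * 25.5600 / 60
v = 0.4845 m/s


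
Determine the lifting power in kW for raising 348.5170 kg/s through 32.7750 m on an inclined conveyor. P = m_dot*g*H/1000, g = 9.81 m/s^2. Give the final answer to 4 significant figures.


P = 348.5170 * 9.81 * 32.7750 / 1000
P = 112.1 kW


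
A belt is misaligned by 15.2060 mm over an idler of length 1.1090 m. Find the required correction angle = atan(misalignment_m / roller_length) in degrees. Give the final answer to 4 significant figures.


misalign_m = 15.2060 / 1000 = 0.015206 m
angle = atan(0.015206 / 1.1090)
angle = 0.7856 deg


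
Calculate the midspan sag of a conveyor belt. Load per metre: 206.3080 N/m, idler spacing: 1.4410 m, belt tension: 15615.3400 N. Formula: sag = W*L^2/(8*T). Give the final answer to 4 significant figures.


sag = 206.3080 * 1.4410^2 / (8 * 15615.3400)
sag = 0.003429 m


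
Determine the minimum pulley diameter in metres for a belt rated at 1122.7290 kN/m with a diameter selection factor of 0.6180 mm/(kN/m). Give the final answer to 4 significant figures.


D = 1122.7290 * 0.6180 / 1000
D = 0.6938 m


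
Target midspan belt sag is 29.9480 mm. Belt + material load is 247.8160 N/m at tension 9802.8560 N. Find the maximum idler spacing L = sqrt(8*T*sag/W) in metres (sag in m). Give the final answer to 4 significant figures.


sag = 29.9480/1000 = 0.029948 m
L = sqrt(8 * 9802.8560 * 0.029948 / 247.8160)
L = 3.079 m


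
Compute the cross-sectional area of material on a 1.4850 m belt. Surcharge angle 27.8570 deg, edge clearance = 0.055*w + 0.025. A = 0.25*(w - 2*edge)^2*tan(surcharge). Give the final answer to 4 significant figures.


edge = 0.055*1.4850 + 0.025 = 0.106675 m
ew = 1.4850 - 2*0.106675 = 1.27165 m
A = 0.25 * 1.27165^2 * tan(27.8570 deg)
A = 0.2137 m^2


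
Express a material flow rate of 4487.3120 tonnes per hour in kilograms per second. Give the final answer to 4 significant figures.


m_dot = 4487.3120 * 1000 / 3600
m_dot = 1246 kg/s


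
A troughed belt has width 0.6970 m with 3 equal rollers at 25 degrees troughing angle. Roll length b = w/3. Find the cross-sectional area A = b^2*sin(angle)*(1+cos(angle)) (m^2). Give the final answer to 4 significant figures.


b = 0.6970/3 = 0.232333 m
A = 0.232333^2 * sin(25 deg) * (1 + cos(25 deg))
A = 0.04349 m^2
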